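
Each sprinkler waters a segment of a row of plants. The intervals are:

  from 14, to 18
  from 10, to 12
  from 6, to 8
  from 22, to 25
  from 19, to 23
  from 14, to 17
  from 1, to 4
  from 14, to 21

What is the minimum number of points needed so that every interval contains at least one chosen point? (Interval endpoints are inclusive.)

Sort by right endpoint; whenever an interval is uncovered, place a point at its right end.
By right end: [1,4]  [6,8]  [10,12]  [14,17]  [14,18]  [14,21]  [19,23]  [22,25]
[1,4] uncovered → point at 4; [6,8] uncovered → point at 8; [10,12] uncovered → point at 12; [14,17] uncovered → point at 17; [19,23] uncovered → point at 23.
Points: 4, 8, 12, 17, 23 (5 total).

5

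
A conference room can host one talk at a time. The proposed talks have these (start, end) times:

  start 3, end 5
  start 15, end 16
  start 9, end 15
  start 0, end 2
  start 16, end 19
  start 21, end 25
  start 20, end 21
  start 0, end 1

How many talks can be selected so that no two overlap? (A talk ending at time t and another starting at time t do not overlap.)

Order by finish time; keep every interval that doesn't clash with the previous kept one.
Sorted by end: (0,1)  (0,2)  (3,5)  (9,15)  (15,16)  (16,19)  (20,21)  (21,25)
take (0,1); take (3,5); take (9,15); take (15,16); take (16,19); take (20,21); take (21,25).
Selected 7 talks.

7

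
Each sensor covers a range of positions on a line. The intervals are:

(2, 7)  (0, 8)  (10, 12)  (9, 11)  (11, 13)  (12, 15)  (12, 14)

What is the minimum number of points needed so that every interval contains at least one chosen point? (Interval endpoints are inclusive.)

Sort by right endpoint; whenever an interval is uncovered, place a point at its right end.
By right end: [2,7]  [0,8]  [9,11]  [10,12]  [11,13]  [12,14]  [12,15]
[2,7] uncovered → point at 7; [9,11] uncovered → point at 11; [12,14] uncovered → point at 14.
Points: 7, 11, 14 (3 total).

3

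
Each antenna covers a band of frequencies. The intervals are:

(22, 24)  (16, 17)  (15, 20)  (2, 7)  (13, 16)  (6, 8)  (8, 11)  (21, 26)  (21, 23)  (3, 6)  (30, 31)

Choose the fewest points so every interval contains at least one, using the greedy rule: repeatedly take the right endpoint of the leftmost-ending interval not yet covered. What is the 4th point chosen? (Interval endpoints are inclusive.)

Sorted: [3,6] [2,7] [6,8] [8,11] [13,16] [16,17] [15,20] [21,23] [22,24] [21,26] [30,31]
{[3,6],[2,7],[6,8]} hit by 6; {[8,11]} hit by 11; {[13,16],[16,17],[15,20]} hit by 16; {[21,23],[22,24],[21,26]} hit by 23; {[30,31]} hit by 31.
Points: 6, 11, 16, 23, 31 (5 total).

23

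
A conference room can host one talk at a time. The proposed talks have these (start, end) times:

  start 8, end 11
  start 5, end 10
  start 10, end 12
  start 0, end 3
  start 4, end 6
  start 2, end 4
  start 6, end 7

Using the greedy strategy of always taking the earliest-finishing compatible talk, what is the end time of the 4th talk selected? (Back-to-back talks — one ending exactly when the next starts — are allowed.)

11

By end time: (0,3), (2,4), (4,6), (6,7), (5,10), (8,11), (10,12).
Pick (0,3); next start ≥ 3 → (4,6); next start ≥ 6 → (6,7); next start ≥ 7 → (8,11).
Selected: (0,3) (4,6) (6,7) (8,11)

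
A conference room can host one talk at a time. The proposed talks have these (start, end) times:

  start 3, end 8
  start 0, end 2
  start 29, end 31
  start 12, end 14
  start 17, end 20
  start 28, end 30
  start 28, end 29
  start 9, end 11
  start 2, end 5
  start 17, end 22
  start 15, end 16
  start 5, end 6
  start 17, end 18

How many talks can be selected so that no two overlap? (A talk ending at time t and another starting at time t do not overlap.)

By end time: (0,2), (2,5), (5,6), (3,8), (9,11), (12,14), (15,16), (17,18), (17,20), (17,22), (28,29), (28,30), (29,31).
Pick (0,2); next start ≥ 2 → (2,5); next start ≥ 5 → (5,6); next start ≥ 6 → (9,11); next start ≥ 11 → (12,14); next start ≥ 14 → (15,16); next start ≥ 16 → (17,18); next start ≥ 18 → (28,29); next start ≥ 29 → (29,31).
Selected 9 talks.

9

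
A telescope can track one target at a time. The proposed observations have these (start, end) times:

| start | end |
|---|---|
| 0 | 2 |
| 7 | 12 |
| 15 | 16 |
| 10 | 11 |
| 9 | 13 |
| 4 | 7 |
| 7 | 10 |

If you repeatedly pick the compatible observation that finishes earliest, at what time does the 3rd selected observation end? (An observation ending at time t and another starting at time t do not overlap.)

10

Order by finish time; keep every interval that doesn't clash with the previous kept one.
Sorted by end: (0,2)  (4,7)  (7,10)  (10,11)  (7,12)  (9,13)  (15,16)
take (0,2); take (4,7); take (7,10); take (10,11); take (15,16).
Selected: (0,2) (4,7) (7,10) (10,11) (15,16)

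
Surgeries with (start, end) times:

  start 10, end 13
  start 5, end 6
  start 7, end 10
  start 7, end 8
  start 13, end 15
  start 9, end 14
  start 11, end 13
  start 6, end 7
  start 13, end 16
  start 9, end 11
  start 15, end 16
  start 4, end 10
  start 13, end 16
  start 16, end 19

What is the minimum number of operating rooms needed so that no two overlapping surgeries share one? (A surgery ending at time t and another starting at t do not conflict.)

Events (time:±→running): 4:+→1 5:+→2 6:-→1 6:+→2 7:-→1 7:+→2 7:+→3 8:-→2 9:+→3 9:+→4 … peak 4.

4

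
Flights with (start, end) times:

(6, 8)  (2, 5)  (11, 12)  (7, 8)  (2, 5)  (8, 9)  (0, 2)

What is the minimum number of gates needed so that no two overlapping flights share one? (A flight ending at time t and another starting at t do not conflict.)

2

The answer is the maximum number of intervals overlapping at any instant.
starts: [0, 2, 2, 6, 7, 8, 11]
ends:   [2, 5, 5, 8, 8, 9, 12]
s0→1 e2→0 s2→1 s2→2  — peak 2.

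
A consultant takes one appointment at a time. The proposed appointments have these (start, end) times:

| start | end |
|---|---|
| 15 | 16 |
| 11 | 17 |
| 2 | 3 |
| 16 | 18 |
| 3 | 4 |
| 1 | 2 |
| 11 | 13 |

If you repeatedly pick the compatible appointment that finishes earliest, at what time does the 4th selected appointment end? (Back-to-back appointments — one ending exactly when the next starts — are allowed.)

13

Order by finish time; keep every interval that doesn't clash with the previous kept one.
Sorted by end: (1,2)  (2,3)  (3,4)  (11,13)  (15,16)  (11,17)  (16,18)
take (1,2); take (2,3); take (3,4); take (11,13); take (15,16); skip (11,17); take (16,18).
Selected: (1,2) (2,3) (3,4) (11,13) (15,16) (16,18)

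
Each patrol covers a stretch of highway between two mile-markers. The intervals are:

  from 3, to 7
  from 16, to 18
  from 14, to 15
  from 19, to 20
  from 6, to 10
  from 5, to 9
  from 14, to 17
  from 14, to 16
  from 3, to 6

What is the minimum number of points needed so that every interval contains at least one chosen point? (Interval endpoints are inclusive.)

4

Sorted: [3,6] [3,7] [5,9] [6,10] [14,15] [14,16] [14,17] [16,18] [19,20]
{[3,6],[3,7],[5,9],[6,10]} hit by 6; {[14,15],[14,16],[14,17]} hit by 15; {[16,18]} hit by 18; {[19,20]} hit by 20.
Points: 6, 15, 18, 20 (4 total).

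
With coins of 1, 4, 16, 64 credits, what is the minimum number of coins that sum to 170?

8

Use the largest denomination that fits, subtract, and repeat.
170 = 2×64 + 2×16 + 2×4 + 2×1
Total coins = 2 + 2 + 2 + 2 = 8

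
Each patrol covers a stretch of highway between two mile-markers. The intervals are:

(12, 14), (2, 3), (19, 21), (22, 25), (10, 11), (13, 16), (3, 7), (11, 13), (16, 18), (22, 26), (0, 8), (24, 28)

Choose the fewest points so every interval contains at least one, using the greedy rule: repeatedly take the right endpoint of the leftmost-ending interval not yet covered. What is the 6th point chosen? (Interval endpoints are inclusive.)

25

By right end: [2,3]  [3,7]  [0,8]  [10,11]  [11,13]  [12,14]  [13,16]  [16,18]  [19,21]  [22,25]  [22,26]  [24,28]
[2,3] uncovered → point at 3; [10,11] uncovered → point at 11; [12,14] uncovered → point at 14; [16,18] uncovered → point at 18; [19,21] uncovered → point at 21; [22,25] uncovered → point at 25.
Points: 3, 11, 14, 18, 21, 25 (6 total).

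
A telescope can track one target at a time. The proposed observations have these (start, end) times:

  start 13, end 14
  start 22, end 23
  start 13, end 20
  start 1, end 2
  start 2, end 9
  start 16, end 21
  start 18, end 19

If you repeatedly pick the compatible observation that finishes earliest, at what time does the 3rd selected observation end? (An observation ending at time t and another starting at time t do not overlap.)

Sort by end time and greedily take each interval whose start is ≥ the last chosen end.
By end time: (1,2), (2,9), (13,14), (18,19), (13,20), (16,21), (22,23).
Pick (1,2); next start ≥ 2 → (2,9); next start ≥ 9 → (13,14); next start ≥ 14 → (18,19); next start ≥ 19 → (22,23).
Selected: (1,2) (2,9) (13,14) (18,19) (22,23)

14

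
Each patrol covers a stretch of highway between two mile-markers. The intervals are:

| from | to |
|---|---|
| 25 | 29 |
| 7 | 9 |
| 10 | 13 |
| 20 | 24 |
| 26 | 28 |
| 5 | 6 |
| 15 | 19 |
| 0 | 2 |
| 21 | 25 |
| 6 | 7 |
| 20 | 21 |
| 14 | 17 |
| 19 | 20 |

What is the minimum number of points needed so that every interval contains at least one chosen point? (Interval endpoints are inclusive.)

8

Process intervals by earliest right end; each time one isn't hit yet, stab at its right endpoint.
Sorted: [0,2] [5,6] [6,7] [7,9] [10,13] [14,17] [15,19] [19,20] [20,21] [20,24] [21,25] [26,28] [25,29]
{[0,2]} hit by 2; {[5,6],[6,7]} hit by 6; {[7,9]} hit by 9; {[10,13]} hit by 13; {[14,17],[15,19]} hit by 17; {[19,20],[20,21],[20,24]} hit by 20; {[21,25]} hit by 25; {[26,28],[25,29]} hit by 28.
Points: 2, 6, 9, 13, 17, 20, 25, 28 (8 total).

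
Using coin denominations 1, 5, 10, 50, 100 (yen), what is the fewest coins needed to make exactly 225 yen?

Greedy: take as many of the largest coin as possible, then repeat with the remainder.
225 − 2×100→25 − 2×10→5 − 1×5→0
Total coins = 2 + 2 + 1 = 5

5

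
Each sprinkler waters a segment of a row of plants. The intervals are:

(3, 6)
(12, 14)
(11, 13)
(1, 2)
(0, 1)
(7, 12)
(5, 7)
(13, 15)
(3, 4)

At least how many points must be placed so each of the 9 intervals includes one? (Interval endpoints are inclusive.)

Sorted: [0,1] [1,2] [3,4] [3,6] [5,7] [7,12] [11,13] [12,14] [13,15]
{[0,1],[1,2]} hit by 1; {[3,4],[3,6]} hit by 4; {[5,7],[7,12]} hit by 7; {[11,13],[12,14],[13,15]} hit by 13.
Points: 1, 4, 7, 13 (4 total).

4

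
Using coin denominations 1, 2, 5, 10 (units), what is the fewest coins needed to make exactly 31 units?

Greedy: take as many of the largest coin as possible, then repeat with the remainder.
31 − 3×10→1 − 1×1→0
Total coins = 3 + 1 = 4

4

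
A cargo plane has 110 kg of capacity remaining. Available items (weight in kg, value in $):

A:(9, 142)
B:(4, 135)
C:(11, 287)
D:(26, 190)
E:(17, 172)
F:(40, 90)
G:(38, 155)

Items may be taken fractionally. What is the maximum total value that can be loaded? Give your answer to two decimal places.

1092.25

Sort by value per unit weight and fill in that order.
Ratios (sorted): B 33.75, C 26.09, A 15.78, E 10.12, D 7.31, G 4.08, F 2.25
take B (4 @ 135); take C (11 @ 287); take A (9 @ 142); take E (17 @ 172); take D (26 @ 190); take G (38 @ 155); take 5/40 of F → 11.25. Capacity used 110/110.
Total value = 1092.25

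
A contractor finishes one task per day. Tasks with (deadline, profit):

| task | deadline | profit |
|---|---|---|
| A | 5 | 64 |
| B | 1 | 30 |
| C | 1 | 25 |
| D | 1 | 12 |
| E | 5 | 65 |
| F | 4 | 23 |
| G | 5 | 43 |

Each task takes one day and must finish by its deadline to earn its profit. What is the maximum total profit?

Sort by profit descending; place each in the latest free slot ≤ its deadline.
Profit order: E=65 A=64 G=43 B=30 C=25 F=23 D=12
Assign: E→slot 5, A→slot 4, G→slot 3, B→slot 1, C skipped, F→slot 2, D skipped.
Slots: [1:B] [2:F] [3:G] [4:A] [5:E]
Profit = 30 + 23 + 43 + 64 + 65 = 225

225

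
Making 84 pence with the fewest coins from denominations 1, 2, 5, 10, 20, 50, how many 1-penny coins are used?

Greedy: take as many of the largest coin as possible, then repeat with the remainder.
84 = 1×50 + 1×20 + 1×10 + 2×2
Count of 1: 0

0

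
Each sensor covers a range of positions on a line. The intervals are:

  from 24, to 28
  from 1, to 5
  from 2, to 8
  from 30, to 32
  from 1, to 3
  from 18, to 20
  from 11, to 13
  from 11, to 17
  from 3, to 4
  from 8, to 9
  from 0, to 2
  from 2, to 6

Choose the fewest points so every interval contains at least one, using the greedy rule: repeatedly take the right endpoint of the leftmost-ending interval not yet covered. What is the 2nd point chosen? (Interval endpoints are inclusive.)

Process intervals by earliest right end; each time one isn't hit yet, stab at its right endpoint.
Sorted: [0,2] [1,3] [3,4] [1,5] [2,6] [2,8] [8,9] [11,13] [11,17] [18,20] [24,28] [30,32]
{[0,2],[1,3]} hit by 2; {[3,4],[1,5],[2,6],[2,8]} hit by 4; {[8,9]} hit by 9; {[11,13],[11,17]} hit by 13; {[18,20]} hit by 20; {[24,28]} hit by 28; {[30,32]} hit by 32.
Points: 2, 4, 9, 13, 20, 28, 32 (7 total).

4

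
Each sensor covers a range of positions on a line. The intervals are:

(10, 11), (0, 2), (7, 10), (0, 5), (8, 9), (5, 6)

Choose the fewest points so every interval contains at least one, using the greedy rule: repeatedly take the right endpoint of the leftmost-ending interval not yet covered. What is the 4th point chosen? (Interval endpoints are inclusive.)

Sort by right endpoint; whenever an interval is uncovered, place a point at its right end.
Sorted: [0,2] [0,5] [5,6] [8,9] [7,10] [10,11]
{[0,2],[0,5]} hit by 2; {[5,6]} hit by 6; {[8,9],[7,10]} hit by 9; {[10,11]} hit by 11.
Points: 2, 6, 9, 11 (4 total).

11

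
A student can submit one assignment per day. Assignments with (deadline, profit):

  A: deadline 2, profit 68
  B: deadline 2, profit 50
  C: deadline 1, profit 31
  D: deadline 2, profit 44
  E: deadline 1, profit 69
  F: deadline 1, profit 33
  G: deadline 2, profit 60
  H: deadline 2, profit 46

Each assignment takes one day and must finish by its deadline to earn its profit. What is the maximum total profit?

By profit: E(d1,69), A(d2,68), G(d2,60), B(d2,50), H(d2,46), D(d2,44), F(d1,33), C(d1,31)
E→slot 1; A→slot 2; G skipped; B skipped; H skipped; D skipped; F skipped; C skipped.
Profit = 69 + 68 = 137

137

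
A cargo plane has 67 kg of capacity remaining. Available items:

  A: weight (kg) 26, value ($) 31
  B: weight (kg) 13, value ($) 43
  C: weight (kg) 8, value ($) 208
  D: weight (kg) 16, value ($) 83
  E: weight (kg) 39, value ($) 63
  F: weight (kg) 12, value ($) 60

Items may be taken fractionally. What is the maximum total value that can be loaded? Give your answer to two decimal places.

423.08

Sort by value per unit weight and fill in that order.
Ratios (sorted): C 26.00, D 5.19, F 5.00, B 3.31, E 1.62, A 1.19
take C (8 @ 208); take D (16 @ 83); take F (12 @ 60); take B (13 @ 43); take 18/39 of E → 29.08. Capacity used 67/67.
Total value = 423.08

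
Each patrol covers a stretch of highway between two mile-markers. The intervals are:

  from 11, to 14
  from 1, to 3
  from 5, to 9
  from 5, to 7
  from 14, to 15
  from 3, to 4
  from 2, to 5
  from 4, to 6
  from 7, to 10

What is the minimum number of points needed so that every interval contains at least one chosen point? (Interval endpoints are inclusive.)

By right end: [1,3]  [3,4]  [2,5]  [4,6]  [5,7]  [5,9]  [7,10]  [11,14]  [14,15]
[1,3] uncovered → point at 3; [4,6] uncovered → point at 6; [7,10] uncovered → point at 10; [11,14] uncovered → point at 14.
Points: 3, 6, 10, 14 (4 total).

4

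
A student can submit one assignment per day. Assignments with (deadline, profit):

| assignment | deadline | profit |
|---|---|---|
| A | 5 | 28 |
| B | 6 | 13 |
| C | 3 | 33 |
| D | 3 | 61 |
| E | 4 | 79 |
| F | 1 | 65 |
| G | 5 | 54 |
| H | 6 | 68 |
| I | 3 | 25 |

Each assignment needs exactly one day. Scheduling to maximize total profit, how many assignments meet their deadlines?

Sort by profit descending; place each in the latest free slot ≤ its deadline.
By profit: E(d4,79), H(d6,68), F(d1,65), D(d3,61), G(d5,54), C(d3,33), A(d5,28), I(d3,25), B(d6,13)
E→slot 4; H→slot 6; F→slot 1; D→slot 3; G→slot 5; C→slot 2; A skipped; I skipped; B skipped.
6 of 9 scheduled.

6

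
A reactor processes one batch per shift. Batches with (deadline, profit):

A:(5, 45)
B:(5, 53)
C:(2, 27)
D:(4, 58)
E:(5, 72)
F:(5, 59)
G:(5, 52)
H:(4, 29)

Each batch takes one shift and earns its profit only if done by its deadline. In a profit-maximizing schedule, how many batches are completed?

Sort by profit descending; place each in the latest free slot ≤ its deadline.
Profit order: E=72 F=59 D=58 B=53 G=52 A=45 H=29 C=27
Assign: E→slot 5, F→slot 4, D→slot 3, B→slot 2, G→slot 1, A skipped, H skipped, C skipped.
Slots: [1:G] [2:B] [3:D] [4:F] [5:E]
5 of 8 scheduled.

5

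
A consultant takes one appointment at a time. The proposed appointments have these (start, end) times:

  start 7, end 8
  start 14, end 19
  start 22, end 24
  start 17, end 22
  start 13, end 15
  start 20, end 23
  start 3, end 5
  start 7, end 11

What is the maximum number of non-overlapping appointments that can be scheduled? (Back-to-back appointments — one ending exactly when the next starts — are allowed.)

Sorted by end: (3,5)  (7,8)  (7,11)  (13,15)  (14,19)  (17,22)  (20,23)  (22,24)
take (3,5); take (7,8); skip (7,11); take (13,15); skip (14,19); take (17,22); take (22,24).
Selected 5 appointments.

5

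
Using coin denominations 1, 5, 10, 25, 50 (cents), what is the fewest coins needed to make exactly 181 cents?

6

181 = 3×50 + 1×25 + 1×5 + 1×1
Total coins = 3 + 1 + 1 + 1 = 6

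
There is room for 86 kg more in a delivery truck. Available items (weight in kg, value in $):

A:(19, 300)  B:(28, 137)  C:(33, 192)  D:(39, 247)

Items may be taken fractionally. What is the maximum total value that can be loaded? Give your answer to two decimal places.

709.91

Greedy by value/weight ratio, highest first.
Ratios (sorted): A 15.79, D 6.33, C 5.82, B 4.89
take A (19 @ 300); take D (39 @ 247); take 28/33 of C → 162.91. Capacity used 86/86.
Total value = 709.91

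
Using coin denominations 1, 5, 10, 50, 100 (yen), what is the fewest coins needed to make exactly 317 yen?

7

317 − 3×100→17 − 1×10→7 − 1×5→2 − 2×1→0
Total coins = 3 + 1 + 1 + 2 = 7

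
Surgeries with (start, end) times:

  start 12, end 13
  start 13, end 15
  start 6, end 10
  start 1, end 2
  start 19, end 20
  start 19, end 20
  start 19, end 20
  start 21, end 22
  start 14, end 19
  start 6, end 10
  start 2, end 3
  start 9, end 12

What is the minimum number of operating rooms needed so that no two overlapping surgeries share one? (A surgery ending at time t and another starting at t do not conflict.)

Events (time:±→running): 1:+→1 2:-→0 2:+→1 3:-→0 6:+→1 6:+→2 9:+→3 … peak 3.

3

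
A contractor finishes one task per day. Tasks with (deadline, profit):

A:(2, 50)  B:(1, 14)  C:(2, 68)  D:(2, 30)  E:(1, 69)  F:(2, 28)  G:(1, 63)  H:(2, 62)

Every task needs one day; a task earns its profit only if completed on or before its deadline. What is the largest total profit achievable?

Profit order: E=69 C=68 G=63 H=62 A=50 D=30 F=28 B=14
Assign: E→slot 1, C→slot 2, G skipped, H skipped, A skipped, D skipped, F skipped, B skipped.
Slots: [1:E] [2:C]
Profit = 69 + 68 = 137

137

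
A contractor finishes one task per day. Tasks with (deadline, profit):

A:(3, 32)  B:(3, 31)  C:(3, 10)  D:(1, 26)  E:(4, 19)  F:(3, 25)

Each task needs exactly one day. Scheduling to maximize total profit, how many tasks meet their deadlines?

Take jobs in profit order; each goes to the latest open slot no later than its deadline.
By profit: A(d3,32), B(d3,31), D(d1,26), F(d3,25), E(d4,19), C(d3,10)
A→slot 3; B→slot 2; D→slot 1; F skipped; E→slot 4; C skipped.
4 of 6 scheduled.

4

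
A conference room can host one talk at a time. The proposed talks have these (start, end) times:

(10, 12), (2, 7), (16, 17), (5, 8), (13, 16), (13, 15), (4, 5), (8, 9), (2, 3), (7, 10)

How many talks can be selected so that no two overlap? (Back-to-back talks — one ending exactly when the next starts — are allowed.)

7

Sorted by end: (2,3)  (4,5)  (2,7)  (5,8)  (8,9)  (7,10)  (10,12)  (13,15)  (13,16)  (16,17)
take (2,3); take (4,5); skip (2,7); take (5,8); take (8,9); take (10,12); take (13,15); take (16,17).
Selected 7 talks.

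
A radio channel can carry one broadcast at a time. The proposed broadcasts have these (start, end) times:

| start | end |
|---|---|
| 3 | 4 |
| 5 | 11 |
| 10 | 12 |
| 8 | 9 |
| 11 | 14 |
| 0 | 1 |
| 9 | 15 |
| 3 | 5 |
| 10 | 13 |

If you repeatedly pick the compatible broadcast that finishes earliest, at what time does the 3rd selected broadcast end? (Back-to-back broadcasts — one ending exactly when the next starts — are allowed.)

By end time: (0,1), (3,4), (3,5), (8,9), (5,11), (10,12), (10,13), (11,14), (9,15).
Pick (0,1); next start ≥ 1 → (3,4); next start ≥ 4 → (8,9); next start ≥ 9 → (10,12).
Selected: (0,1) (3,4) (8,9) (10,12)

9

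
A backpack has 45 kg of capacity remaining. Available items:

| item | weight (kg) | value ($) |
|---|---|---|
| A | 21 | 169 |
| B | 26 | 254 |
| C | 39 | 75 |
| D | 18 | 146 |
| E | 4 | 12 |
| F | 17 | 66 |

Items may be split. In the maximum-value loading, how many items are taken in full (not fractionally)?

2

Sort by value per unit weight and fill in that order.
Order: B (254/26=9.77) > D (146/18=8.11) > A (169/21=8.05) > F (66/17=3.88) > E (12/4=3.00) > C (75/39=1.92)
Fill: take B (26 @ 254) → take D (18 @ 146) → take 1/21 of A → 8.05; 45/45 used.
2 item(s) taken whole; one partial (take 1/21 of A).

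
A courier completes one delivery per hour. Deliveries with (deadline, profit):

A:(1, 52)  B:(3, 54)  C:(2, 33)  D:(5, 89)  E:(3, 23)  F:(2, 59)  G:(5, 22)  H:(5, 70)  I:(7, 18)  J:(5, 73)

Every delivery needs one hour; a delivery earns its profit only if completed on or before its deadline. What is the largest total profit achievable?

363

Sort by profit descending; place each in the latest free slot ≤ its deadline.
By profit: D(d5,89), J(d5,73), H(d5,70), F(d2,59), B(d3,54), A(d1,52), C(d2,33), E(d3,23), G(d5,22), I(d7,18)
D→slot 5; J→slot 4; H→slot 3; F→slot 2; B→slot 1; A skipped; C skipped; E skipped; G skipped; I→slot 7.
Profit = 54 + 59 + 70 + 73 + 89 + 18 = 363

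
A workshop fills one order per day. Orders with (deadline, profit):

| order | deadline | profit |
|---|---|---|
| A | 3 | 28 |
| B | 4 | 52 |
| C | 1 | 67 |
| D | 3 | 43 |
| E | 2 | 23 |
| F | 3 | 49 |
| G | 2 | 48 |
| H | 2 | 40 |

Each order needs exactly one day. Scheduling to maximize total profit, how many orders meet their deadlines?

Take jobs in profit order; each goes to the latest open slot no later than its deadline.
By profit: C(d1,67), B(d4,52), F(d3,49), G(d2,48), D(d3,43), H(d2,40), A(d3,28), E(d2,23)
C→slot 1; B→slot 4; F→slot 3; G→slot 2; D skipped; H skipped; A skipped; E skipped.
4 of 8 scheduled.

4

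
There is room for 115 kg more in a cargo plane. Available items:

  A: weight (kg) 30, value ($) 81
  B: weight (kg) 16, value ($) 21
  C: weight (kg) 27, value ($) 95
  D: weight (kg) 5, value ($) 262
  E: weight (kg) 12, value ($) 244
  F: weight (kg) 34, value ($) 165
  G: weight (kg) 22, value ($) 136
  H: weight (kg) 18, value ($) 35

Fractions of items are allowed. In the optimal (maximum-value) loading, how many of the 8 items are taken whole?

5

Greedy by value/weight ratio, highest first.
Ratios (sorted): D 52.40, E 20.33, G 6.18, F 4.85, C 3.52, A 2.70, H 1.94, B 1.31
take D (5 @ 262); take E (12 @ 244); take G (22 @ 136); take F (34 @ 165); take C (27 @ 95); take 15/30 of A → 40.50. Capacity used 115/115.
5 item(s) taken whole; one partial (take 15/30 of A).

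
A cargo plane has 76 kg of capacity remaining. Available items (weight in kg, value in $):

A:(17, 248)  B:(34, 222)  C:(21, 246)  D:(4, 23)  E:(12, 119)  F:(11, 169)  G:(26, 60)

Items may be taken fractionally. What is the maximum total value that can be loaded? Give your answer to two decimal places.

879.94

Greedy by value/weight ratio, highest first.
Ratios (sorted): F 15.36, A 14.59, C 11.71, E 9.92, B 6.53, D 5.75, G 2.31
take F (11 @ 169); take A (17 @ 248); take C (21 @ 246); take E (12 @ 119); take 15/34 of B → 97.94. Capacity used 76/76.
Total value = 879.94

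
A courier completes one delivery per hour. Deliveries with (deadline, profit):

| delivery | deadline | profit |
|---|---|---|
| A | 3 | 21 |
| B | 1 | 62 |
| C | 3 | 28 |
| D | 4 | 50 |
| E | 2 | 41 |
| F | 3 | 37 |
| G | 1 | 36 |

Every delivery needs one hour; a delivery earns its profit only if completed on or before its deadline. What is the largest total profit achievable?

Profit order: B=62 D=50 E=41 F=37 G=36 C=28 A=21
Assign: B→slot 1, D→slot 4, E→slot 2, F→slot 3, G skipped, C skipped, A skipped.
Slots: [1:B] [2:E] [3:F] [4:D]
Profit = 62 + 41 + 37 + 50 = 190

190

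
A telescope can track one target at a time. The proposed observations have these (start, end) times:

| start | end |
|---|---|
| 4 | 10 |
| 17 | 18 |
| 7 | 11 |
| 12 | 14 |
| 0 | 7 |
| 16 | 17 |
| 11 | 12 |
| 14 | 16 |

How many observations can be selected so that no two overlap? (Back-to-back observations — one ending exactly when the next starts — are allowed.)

7

Greedy by earliest finish: after sorting by end time, pick each interval compatible with the last pick.
By end time: (0,7), (4,10), (7,11), (11,12), (12,14), (14,16), (16,17), (17,18).
Pick (0,7); next start ≥ 7 → (7,11); next start ≥ 11 → (11,12); next start ≥ 12 → (12,14); next start ≥ 14 → (14,16); next start ≥ 16 → (16,17); next start ≥ 17 → (17,18).
Selected 7 observations.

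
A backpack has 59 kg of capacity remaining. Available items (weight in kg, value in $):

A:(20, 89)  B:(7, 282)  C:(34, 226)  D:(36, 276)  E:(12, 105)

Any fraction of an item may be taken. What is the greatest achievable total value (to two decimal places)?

Greedy by value/weight ratio, highest first.
Order: B (282/7=40.29) > E (105/12=8.75) > D (276/36=7.67) > C (226/34=6.65) > A (89/20=4.45)
Fill: take B (7 @ 282) → take E (12 @ 105) → take D (36 @ 276) → take 4/34 of C → 26.59; 59/59 used.
Total value = 689.59

689.59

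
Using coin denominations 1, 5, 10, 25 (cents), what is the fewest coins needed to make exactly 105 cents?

5

105 = 4×25 + 1×5
Total coins = 4 + 1 = 5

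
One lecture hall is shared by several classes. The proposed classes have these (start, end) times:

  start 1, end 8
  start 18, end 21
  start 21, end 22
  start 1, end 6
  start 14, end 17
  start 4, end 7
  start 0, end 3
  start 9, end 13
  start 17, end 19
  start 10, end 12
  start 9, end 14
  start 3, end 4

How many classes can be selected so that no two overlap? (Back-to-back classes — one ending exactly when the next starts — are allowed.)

Order by finish time; keep every interval that doesn't clash with the previous kept one.
By end time: (0,3), (3,4), (1,6), (4,7), (1,8), (10,12), (9,13), (9,14), (14,17), (17,19), (18,21), (21,22).
Pick (0,3); next start ≥ 3 → (3,4); next start ≥ 4 → (4,7); next start ≥ 7 → (10,12); next start ≥ 12 → (14,17); next start ≥ 17 → (17,19); next start ≥ 19 → (21,22).
Selected 7 classes.

7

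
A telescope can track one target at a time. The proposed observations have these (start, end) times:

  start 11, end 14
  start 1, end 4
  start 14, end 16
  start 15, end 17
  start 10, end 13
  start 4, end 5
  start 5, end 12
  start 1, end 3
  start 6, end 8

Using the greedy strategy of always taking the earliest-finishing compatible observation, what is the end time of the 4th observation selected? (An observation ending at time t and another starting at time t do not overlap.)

13

Sorted by end: (1,3)  (1,4)  (4,5)  (6,8)  (5,12)  (10,13)  (11,14)  (14,16)  (15,17)
take (1,3); take (4,5); take (6,8); take (10,13); take (14,16).
Selected: (1,3) (4,5) (6,8) (10,13) (14,16)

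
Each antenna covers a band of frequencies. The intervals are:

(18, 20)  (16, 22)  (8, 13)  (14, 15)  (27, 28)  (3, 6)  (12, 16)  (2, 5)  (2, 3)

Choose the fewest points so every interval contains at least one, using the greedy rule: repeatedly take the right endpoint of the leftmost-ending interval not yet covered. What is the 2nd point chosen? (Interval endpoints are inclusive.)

13

By right end: [2,3]  [2,5]  [3,6]  [8,13]  [14,15]  [12,16]  [18,20]  [16,22]  [27,28]
[2,3] uncovered → point at 3; [8,13] uncovered → point at 13; [14,15] uncovered → point at 15; [18,20] uncovered → point at 20; [27,28] uncovered → point at 28.
Points: 3, 13, 15, 20, 28 (5 total).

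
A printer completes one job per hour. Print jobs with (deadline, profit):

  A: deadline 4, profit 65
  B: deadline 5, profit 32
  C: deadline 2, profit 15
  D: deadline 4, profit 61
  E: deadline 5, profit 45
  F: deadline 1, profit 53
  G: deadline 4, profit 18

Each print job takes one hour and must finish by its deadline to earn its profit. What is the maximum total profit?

Sort by profit descending; place each in the latest free slot ≤ its deadline.
By profit: A(d4,65), D(d4,61), F(d1,53), E(d5,45), B(d5,32), G(d4,18), C(d2,15)
A→slot 4; D→slot 3; F→slot 1; E→slot 5; B→slot 2; G skipped; C skipped.
Profit = 53 + 32 + 61 + 65 + 45 = 256

256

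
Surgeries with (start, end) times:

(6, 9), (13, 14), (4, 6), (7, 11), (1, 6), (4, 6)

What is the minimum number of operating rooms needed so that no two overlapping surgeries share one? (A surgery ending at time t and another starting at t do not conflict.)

3

Events (time:±→running): 1:+→1 4:+→2 4:+→3 … peak 3.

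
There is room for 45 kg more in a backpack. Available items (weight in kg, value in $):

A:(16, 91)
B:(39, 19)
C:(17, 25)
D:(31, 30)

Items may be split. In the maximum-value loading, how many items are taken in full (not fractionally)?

2

Greedy by value/weight ratio, highest first.
Order: A (91/16=5.69) > C (25/17=1.47) > D (30/31=0.97) > B (19/39=0.49)
Fill: take A (16 @ 91) → take C (17 @ 25) → take 12/31 of D → 11.61; 45/45 used.
2 item(s) taken whole; one partial (take 12/31 of D).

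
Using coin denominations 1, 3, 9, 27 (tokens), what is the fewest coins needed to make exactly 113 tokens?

Use the largest denomination that fits, subtract, and repeat.
113 − 4×27→5 − 1×3→2 − 2×1→0
Total coins = 4 + 1 + 2 = 7

7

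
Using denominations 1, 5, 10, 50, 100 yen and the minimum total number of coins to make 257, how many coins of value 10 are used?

0

257 − 2×100→57 − 1×50→7 − 1×5→2 − 2×1→0
Count of 10: 0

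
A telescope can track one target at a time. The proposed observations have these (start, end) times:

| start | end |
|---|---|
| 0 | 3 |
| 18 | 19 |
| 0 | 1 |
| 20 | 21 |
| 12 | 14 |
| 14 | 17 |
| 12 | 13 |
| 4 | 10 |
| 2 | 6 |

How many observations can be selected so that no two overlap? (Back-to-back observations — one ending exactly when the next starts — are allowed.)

6

Sorted by end: (0,1)  (0,3)  (2,6)  (4,10)  (12,13)  (12,14)  (14,17)  (18,19)  (20,21)
take (0,1); take (2,6); take (12,13); skip (12,14); take (14,17); take (18,19); take (20,21).
Selected 6 observations.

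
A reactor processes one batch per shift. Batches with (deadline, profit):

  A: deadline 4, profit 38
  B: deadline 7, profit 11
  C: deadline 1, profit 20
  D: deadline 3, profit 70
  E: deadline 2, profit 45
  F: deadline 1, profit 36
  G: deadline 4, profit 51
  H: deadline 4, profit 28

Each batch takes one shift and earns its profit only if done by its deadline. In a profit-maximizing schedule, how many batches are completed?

5

Sort by profit descending; place each in the latest free slot ≤ its deadline.
By profit: D(d3,70), G(d4,51), E(d2,45), A(d4,38), F(d1,36), H(d4,28), C(d1,20), B(d7,11)
D→slot 3; G→slot 4; E→slot 2; A→slot 1; F skipped; H skipped; C skipped; B→slot 7.
5 of 8 scheduled.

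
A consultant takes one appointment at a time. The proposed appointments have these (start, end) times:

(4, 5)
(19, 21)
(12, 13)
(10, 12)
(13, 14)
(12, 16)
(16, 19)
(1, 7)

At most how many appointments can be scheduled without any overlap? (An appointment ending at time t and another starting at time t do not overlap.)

6

Order by finish time; keep every interval that doesn't clash with the previous kept one.
By end time: (4,5), (1,7), (10,12), (12,13), (13,14), (12,16), (16,19), (19,21).
Pick (4,5); next start ≥ 5 → (10,12); next start ≥ 12 → (12,13); next start ≥ 13 → (13,14); next start ≥ 14 → (16,19); next start ≥ 19 → (19,21).
Selected 6 appointments.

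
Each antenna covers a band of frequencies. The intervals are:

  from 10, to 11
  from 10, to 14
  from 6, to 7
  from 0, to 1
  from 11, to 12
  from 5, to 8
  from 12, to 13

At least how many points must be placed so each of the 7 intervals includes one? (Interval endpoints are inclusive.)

4

By right end: [0,1]  [6,7]  [5,8]  [10,11]  [11,12]  [12,13]  [10,14]
[0,1] uncovered → point at 1; [6,7] uncovered → point at 7; [10,11] uncovered → point at 11; [12,13] uncovered → point at 13.
Points: 1, 7, 11, 13 (4 total).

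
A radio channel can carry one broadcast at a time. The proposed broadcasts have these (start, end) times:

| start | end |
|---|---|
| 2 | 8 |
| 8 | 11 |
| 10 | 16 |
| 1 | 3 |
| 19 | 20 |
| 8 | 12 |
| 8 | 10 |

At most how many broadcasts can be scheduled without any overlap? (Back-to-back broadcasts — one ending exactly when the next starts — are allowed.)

4

Order by finish time; keep every interval that doesn't clash with the previous kept one.
By end time: (1,3), (2,8), (8,10), (8,11), (8,12), (10,16), (19,20).
Pick (1,3); next start ≥ 3 → (8,10); next start ≥ 10 → (10,16); next start ≥ 16 → (19,20).
Selected 4 broadcasts.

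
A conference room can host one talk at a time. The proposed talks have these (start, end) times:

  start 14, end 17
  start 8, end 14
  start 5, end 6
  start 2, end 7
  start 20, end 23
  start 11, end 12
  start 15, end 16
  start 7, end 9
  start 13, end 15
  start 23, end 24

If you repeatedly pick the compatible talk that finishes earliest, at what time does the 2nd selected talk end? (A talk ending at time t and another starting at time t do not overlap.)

9

Sort by end time and greedily take each interval whose start is ≥ the last chosen end.
By end time: (5,6), (2,7), (7,9), (11,12), (8,14), (13,15), (15,16), (14,17), (20,23), (23,24).
Pick (5,6); next start ≥ 6 → (7,9); next start ≥ 9 → (11,12); next start ≥ 12 → (13,15); next start ≥ 15 → (15,16); next start ≥ 16 → (20,23); next start ≥ 23 → (23,24).
Selected: (5,6) (7,9) (11,12) (13,15) (15,16) (20,23) (23,24)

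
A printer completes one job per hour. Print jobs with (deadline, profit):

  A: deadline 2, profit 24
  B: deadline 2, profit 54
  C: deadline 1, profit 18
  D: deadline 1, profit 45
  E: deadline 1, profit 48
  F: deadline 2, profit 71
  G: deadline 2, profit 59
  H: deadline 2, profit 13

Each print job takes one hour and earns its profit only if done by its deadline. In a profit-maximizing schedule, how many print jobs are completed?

Profit order: F=71 G=59 B=54 E=48 D=45 A=24 C=18 H=13
Assign: F→slot 2, G→slot 1, B skipped, E skipped, D skipped, A skipped, C skipped, H skipped.
Slots: [1:G] [2:F]
2 of 8 scheduled.

2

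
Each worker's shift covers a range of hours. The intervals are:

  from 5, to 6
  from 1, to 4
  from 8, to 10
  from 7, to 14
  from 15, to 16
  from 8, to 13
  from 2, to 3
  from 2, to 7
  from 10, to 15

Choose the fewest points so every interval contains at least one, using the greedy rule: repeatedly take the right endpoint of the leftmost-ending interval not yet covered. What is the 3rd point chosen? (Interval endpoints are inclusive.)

10

Process intervals by earliest right end; each time one isn't hit yet, stab at its right endpoint.
Sorted: [2,3] [1,4] [5,6] [2,7] [8,10] [8,13] [7,14] [10,15] [15,16]
{[2,3],[1,4]} hit by 3; {[5,6],[2,7]} hit by 6; {[8,10],[8,13],[7,14],[10,15]} hit by 10; {[15,16]} hit by 16.
Points: 3, 6, 10, 16 (4 total).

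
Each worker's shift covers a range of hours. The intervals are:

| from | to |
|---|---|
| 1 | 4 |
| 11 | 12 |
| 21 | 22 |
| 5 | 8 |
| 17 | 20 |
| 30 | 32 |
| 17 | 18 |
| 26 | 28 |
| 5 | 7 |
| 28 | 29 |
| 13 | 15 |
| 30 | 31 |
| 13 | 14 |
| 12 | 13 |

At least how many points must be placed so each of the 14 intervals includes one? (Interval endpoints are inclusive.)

8

Sort by right endpoint; whenever an interval is uncovered, place a point at its right end.
Sorted: [1,4] [5,7] [5,8] [11,12] [12,13] [13,14] [13,15] [17,18] [17,20] [21,22] [26,28] [28,29] [30,31] [30,32]
{[1,4]} hit by 4; {[5,7],[5,8]} hit by 7; {[11,12],[12,13]} hit by 12; {[13,14],[13,15]} hit by 14; {[17,18],[17,20]} hit by 18; {[21,22]} hit by 22; {[26,28],[28,29]} hit by 28; {[30,31],[30,32]} hit by 31.
Points: 4, 7, 12, 14, 18, 22, 28, 31 (8 total).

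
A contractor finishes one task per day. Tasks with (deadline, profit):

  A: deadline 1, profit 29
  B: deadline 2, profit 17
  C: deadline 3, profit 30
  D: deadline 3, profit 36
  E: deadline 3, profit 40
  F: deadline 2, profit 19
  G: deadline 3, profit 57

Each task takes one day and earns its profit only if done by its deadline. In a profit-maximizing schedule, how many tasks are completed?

3

Take jobs in profit order; each goes to the latest open slot no later than its deadline.
By profit: G(d3,57), E(d3,40), D(d3,36), C(d3,30), A(d1,29), F(d2,19), B(d2,17)
G→slot 3; E→slot 2; D→slot 1; C skipped; A skipped; F skipped; B skipped.
3 of 7 scheduled.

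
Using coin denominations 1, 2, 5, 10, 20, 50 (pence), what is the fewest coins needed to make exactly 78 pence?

Use the largest denomination that fits, subtract, and repeat.
78 − 1×50→28 − 1×20→8 − 1×5→3 − 1×2→1 − 1×1→0
Total coins = 1 + 1 + 1 + 1 + 1 = 5

5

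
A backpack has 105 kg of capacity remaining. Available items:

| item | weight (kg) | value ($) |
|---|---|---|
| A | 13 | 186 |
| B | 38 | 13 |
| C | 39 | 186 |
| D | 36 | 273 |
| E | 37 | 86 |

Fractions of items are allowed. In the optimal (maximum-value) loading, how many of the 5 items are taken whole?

Greedy by value/weight ratio, highest first.
Order: A (186/13=14.31) > D (273/36=7.58) > C (186/39=4.77) > E (86/37=2.32) > B (13/38=0.34)
Fill: take A (13 @ 186) → take D (36 @ 273) → take C (39 @ 186) → take 17/37 of E → 39.51; 105/105 used.
3 item(s) taken whole; one partial (take 17/37 of E).

3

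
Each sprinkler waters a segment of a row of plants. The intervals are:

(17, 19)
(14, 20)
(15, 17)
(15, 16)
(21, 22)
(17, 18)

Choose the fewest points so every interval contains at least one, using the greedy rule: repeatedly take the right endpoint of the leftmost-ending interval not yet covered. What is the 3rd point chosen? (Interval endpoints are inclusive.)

22

Process intervals by earliest right end; each time one isn't hit yet, stab at its right endpoint.
Sorted: [15,16] [15,17] [17,18] [17,19] [14,20] [21,22]
{[15,16],[15,17]} hit by 16; {[17,18],[17,19],[14,20]} hit by 18; {[21,22]} hit by 22.
Points: 16, 18, 22 (3 total).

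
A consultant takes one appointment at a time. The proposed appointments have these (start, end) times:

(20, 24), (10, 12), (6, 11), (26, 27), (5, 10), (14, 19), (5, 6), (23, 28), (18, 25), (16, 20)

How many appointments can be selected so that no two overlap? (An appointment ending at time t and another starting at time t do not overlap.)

Sorted by end: (5,6)  (5,10)  (6,11)  (10,12)  (14,19)  (16,20)  (20,24)  (18,25)  (26,27)  (23,28)
take (5,6); skip (5,10); take (6,11); skip (10,12); take (14,19); take (20,24); skip (18,25); take (26,27).
Selected 5 appointments.

5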